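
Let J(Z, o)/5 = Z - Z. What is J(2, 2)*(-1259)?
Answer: 0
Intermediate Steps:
J(Z, o) = 0 (J(Z, o) = 5*(Z - Z) = 5*0 = 0)
J(2, 2)*(-1259) = 0*(-1259) = 0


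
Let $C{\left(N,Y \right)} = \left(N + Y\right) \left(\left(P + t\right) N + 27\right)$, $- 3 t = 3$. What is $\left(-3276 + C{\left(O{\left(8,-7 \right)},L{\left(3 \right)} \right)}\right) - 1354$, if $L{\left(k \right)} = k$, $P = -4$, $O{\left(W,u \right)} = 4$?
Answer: $-4581$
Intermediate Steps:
$t = -1$ ($t = \left(- \frac{1}{3}\right) 3 = -1$)
$C{\left(N,Y \right)} = \left(27 - 5 N\right) \left(N + Y\right)$ ($C{\left(N,Y \right)} = \left(N + Y\right) \left(\left(-4 - 1\right) N + 27\right) = \left(N + Y\right) \left(- 5 N + 27\right) = \left(N + Y\right) \left(27 - 5 N\right) = \left(27 - 5 N\right) \left(N + Y\right)$)
$\left(-3276 + C{\left(O{\left(8,-7 \right)},L{\left(3 \right)} \right)}\right) - 1354 = \left(-3276 + \left(- 5 \cdot 4^{2} + 27 \cdot 4 + 27 \cdot 3 - 20 \cdot 3\right)\right) - 1354 = \left(-3276 + \left(\left(-5\right) 16 + 108 + 81 - 60\right)\right) - 1354 = \left(-3276 + \left(-80 + 108 + 81 - 60\right)\right) - 1354 = \left(-3276 + 49\right) - 1354 = -3227 - 1354 = -4581$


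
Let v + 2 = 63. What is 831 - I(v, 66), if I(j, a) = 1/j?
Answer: 50690/61 ≈ 830.98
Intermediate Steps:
v = 61 (v = -2 + 63 = 61)
831 - I(v, 66) = 831 - 1/61 = 50690/61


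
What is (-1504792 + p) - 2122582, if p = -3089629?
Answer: -6717003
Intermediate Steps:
(-1504792 + p) - 2122582 = (-1504792 - 3089629) - 2122582 = -4594421 - 2122582 = -6717003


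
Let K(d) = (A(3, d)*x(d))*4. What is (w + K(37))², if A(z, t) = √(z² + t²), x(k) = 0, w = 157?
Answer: 24649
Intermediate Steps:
A(z, t) = √(t² + z²)
K(d) = 0 (K(d) = (√(d² + 3²)*0)*4 = (√(d² + 9)*0)*4 = (√(9 + d²)*0)*4 = 0*4 = 0)
(w + K(37))² = (157 + 0)² = 157² = 24649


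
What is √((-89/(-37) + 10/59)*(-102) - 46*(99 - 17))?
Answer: I*√19227030094/2183 ≈ 63.519*I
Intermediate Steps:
√((-89/(-37) + 10/59)*(-102) - 46*(99 - 17)) = √((-89*(-1/37) + 10*(1/59))*(-102) - 46*82) = √((89/37 + 10/59)*(-102) - 3772) = √((5621/2183)*(-102) - 3772) = √(-573342/2183 - 3772) = √(-8807618/2183) = I*√19227030094/2183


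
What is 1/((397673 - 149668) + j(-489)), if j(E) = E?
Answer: 1/247516 ≈ 4.0401e-6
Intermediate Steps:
1/((397673 - 149668) + j(-489)) = 1/((397673 - 149668) - 489) = 1/(248005 - 489) = 1/247516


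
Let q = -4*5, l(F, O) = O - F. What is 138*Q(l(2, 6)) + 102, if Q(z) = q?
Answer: -2658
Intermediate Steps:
q = -20
Q(z) = -20
138*Q(l(2, 6)) + 102 = 138*(-20) + 102 = -2760 + 102 = -2658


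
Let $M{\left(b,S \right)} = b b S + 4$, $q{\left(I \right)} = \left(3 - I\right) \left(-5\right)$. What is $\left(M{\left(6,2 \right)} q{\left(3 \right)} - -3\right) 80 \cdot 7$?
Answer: $1680$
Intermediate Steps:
$q{\left(I \right)} = -15 + 5 I$
$M{\left(b,S \right)} = 4 + S b^{2}$ ($M{\left(b,S \right)} = b^{2} S + 4 = S b^{2} + 4 = 4 + S b^{2}$)
$\left(M{\left(6,2 \right)} q{\left(3 \right)} - -3\right) 80 \cdot 7 = \left(\left(4 + 2 \cdot 6^{2}\right) \left(-15 + 5 \cdot 3\right) - -3\right) 80 \cdot 7 = \left(\left(4 + 2 \cdot 36\right) \left(-15 + 15\right) + 3\right) 80 \cdot 7 = \left(\left(4 + 72\right) 0 + 3\right) 80 \cdot 7 = \left(76 \cdot 0 + 3\right) 80 \cdot 7 = \left(0 + 3\right) 80 \cdot 7 = 3 \cdot 80 \cdot 7 = 240 \cdot 7 = 1680$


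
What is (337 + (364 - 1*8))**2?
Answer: 480249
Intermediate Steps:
(337 + (364 - 1*8))**2 = (337 + (364 - 8))**2 = (337 + 356)**2 = 693**2 = 480249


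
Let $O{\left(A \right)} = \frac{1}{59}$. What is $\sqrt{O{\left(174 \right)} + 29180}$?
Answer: $\frac{\sqrt{101575639}}{59} \approx 170.82$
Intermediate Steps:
$O{\left(A \right)} = \frac{1}{59}$
$\sqrt{O{\left(174 \right)} + 29180} = \sqrt{\frac{1}{59} + 29180} = \sqrt{\frac{1721621}{59}} = \frac{\sqrt{101575639}}{59}$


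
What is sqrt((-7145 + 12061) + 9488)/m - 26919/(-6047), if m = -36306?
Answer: 26919/6047 - sqrt(3601)/18153 ≈ 4.4483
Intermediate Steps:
sqrt((-7145 + 12061) + 9488)/m - 26919/(-6047) = sqrt((-7145 + 12061) + 9488)/(-36306) - 26919/(-6047) = sqrt(4916 + 9488)*(-1/36306) - 26919*(-1/6047) = sqrt(14404)*(-1/36306) + 26919/6047 = (2*sqrt(3601))*(-1/36306) + 26919/6047 = -sqrt(3601)/18153 + 26919/6047 = 26919/6047 - sqrt(3601)/18153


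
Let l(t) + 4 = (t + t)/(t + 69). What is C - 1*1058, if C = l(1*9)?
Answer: -13803/13 ≈ -1061.8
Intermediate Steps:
l(t) = -4 + 2*t/(69 + t) (l(t) = -4 + (t + t)/(t + 69) = -4 + (2*t)/(69 + t) = -4 + 2*t/(69 + t))
C = -49/13 (C = 2*(-138 - 9)/(69 + 1*9) = 2*(-138 - 1*9)/(69 + 9) = 2*(-138 - 9)/78 = 2*(1/78)*(-147) = -49/13 ≈ -3.7692)
C - 1*1058 = -49/13 - 1*1058 = -49/13 - 1058 = -13803/13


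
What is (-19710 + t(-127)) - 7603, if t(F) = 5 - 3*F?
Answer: -26927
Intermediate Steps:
(-19710 + t(-127)) - 7603 = (-19710 + (5 - 3*(-127))) - 7603 = (-19710 + (5 + 381)) - 7603 = (-19710 + 386) - 7603 = -19324 - 7603 = -26927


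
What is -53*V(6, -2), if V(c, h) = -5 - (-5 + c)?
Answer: 318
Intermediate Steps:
V(c, h) = -c (V(c, h) = -5 + (5 - c) = -c)
-53*V(6, -2) = -(-53)*6 = -53*(-6) = 318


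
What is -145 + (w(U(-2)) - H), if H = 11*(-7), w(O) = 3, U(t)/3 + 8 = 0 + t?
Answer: -65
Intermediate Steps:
U(t) = -24 + 3*t (U(t) = -24 + 3*(0 + t) = -24 + 3*t)
H = -77
-145 + (w(U(-2)) - H) = -145 + (3 - 1*(-77)) = -145 + (3 + 77) = -145 + 80 = -65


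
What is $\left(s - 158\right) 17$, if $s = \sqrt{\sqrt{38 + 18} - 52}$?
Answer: $-2686 + 17 i \sqrt{52 - 2 \sqrt{14}} \approx -2686.0 + 113.43 i$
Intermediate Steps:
$s = \sqrt{-52 + 2 \sqrt{14}}$ ($s = \sqrt{\sqrt{56} - 52} = \sqrt{2 \sqrt{14} - 52} = \sqrt{-52 + 2 \sqrt{14}} \approx 6.6721 i$)
$\left(s - 158\right) 17 = \left(\sqrt{-52 + 2 \sqrt{14}} - 158\right) 17 = \left(-158 + \sqrt{-52 + 2 \sqrt{14}}\right) 17 = -2686 + 17 \sqrt{-52 + 2 \sqrt{14}}$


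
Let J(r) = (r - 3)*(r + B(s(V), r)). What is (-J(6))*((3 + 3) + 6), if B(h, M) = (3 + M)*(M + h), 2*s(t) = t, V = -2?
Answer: -1836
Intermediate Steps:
s(t) = t/2
J(r) = (-3 + r)*(-3 + r² + 3*r) (J(r) = (r - 3)*(r + (r² + 3*r + 3*((½)*(-2)) + r*((½)*(-2)))) = (-3 + r)*(r + (r² + 3*r + 3*(-1) + r*(-1))) = (-3 + r)*(r + (r² + 3*r - 3 - r)) = (-3 + r)*(r + (-3 + r² + 2*r)) = (-3 + r)*(-3 + r² + 3*r))
(-J(6))*((3 + 3) + 6) = (-(9 + 6³ - 12*6))*((3 + 3) + 6) = (-(9 + 216 - 72))*(6 + 6) = -1*153*12 = -153*12 = -1836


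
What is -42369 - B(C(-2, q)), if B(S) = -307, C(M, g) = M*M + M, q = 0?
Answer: -42062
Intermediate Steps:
C(M, g) = M + M² (C(M, g) = M² + M = M + M²)
-42369 - B(C(-2, q)) = -42369 - 1*(-307) = -42369 + 307 = -42062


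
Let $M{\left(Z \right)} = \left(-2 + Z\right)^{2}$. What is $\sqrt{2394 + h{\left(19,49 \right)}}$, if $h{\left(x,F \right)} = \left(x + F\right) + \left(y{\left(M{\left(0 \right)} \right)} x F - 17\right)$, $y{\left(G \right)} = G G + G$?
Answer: $\sqrt{21065} \approx 145.14$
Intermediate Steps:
$y{\left(G \right)} = G + G^{2}$ ($y{\left(G \right)} = G^{2} + G = G + G^{2}$)
$h{\left(x,F \right)} = -17 + F + x + 20 F x$ ($h{\left(x,F \right)} = \left(x + F\right) + \left(\left(-2 + 0\right)^{2} \left(1 + \left(-2 + 0\right)^{2}\right) x F - 17\right) = \left(F + x\right) + \left(\left(-2\right)^{2} \left(1 + \left(-2\right)^{2}\right) x F - 17\right) = \left(F + x\right) + \left(4 \left(1 + 4\right) x F - 17\right) = \left(F + x\right) + \left(4 \cdot 5 x F - 17\right) = \left(F + x\right) + \left(20 x F - 17\right) = \left(F + x\right) + \left(20 F x - 17\right) = \left(F + x\right) + \left(-17 + 20 F x\right) = -17 + F + x + 20 F x$)
$\sqrt{2394 + h{\left(19,49 \right)}} = \sqrt{2394 + \left(-17 + 49 + 19 + 20 \cdot 49 \cdot 19\right)} = \sqrt{2394 + \left(-17 + 49 + 19 + 18620\right)} = \sqrt{2394 + 18671} = \sqrt{21065}$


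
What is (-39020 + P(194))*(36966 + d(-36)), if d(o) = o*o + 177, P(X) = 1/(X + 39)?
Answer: -349474280301/233 ≈ -1.4999e+9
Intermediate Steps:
P(X) = 1/(39 + X)
d(o) = 177 + o² (d(o) = o² + 177 = 177 + o²)
(-39020 + P(194))*(36966 + d(-36)) = (-39020 + 1/(39 + 194))*(36966 + (177 + (-36)²)) = (-39020 + 1/233)*(36966 + (177 + 1296)) = (-39020 + 1/233)*(36966 + 1473) = -9091659/233*38439 = -349474280301/233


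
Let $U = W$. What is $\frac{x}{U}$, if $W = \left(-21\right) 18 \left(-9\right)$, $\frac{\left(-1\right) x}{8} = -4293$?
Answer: $\frac{212}{21} \approx 10.095$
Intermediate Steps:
$x = 34344$ ($x = \left(-8\right) \left(-4293\right) = 34344$)
$W = 3402$ ($W = \left(-378\right) \left(-9\right) = 3402$)
$U = 3402$
$\frac{x}{U} = \frac{34344}{3402} = 34344 \cdot \frac{1}{3402} = \frac{212}{21}$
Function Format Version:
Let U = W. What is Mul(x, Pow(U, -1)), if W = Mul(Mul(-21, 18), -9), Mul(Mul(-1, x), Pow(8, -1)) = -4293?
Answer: Rational(212, 21) ≈ 10.095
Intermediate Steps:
x = 34344 (x = Mul(-8, -4293) = 34344)
W = 3402 (W = Mul(-378, -9) = 3402)
U = 3402
Mul(x, Pow(U, -1)) = Mul(34344, Pow(3402, -1)) = Mul(34344, Rational(1, 3402)) = Rational(212, 21)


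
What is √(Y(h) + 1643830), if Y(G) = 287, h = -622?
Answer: √1644117 ≈ 1282.2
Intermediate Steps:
√(Y(h) + 1643830) = √(287 + 1643830) = √1644117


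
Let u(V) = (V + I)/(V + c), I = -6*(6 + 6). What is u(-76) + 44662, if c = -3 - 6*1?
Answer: 3796418/85 ≈ 44664.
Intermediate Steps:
c = -9 (c = -3 - 6 = -9)
I = -72 (I = -6*12 = -72)
u(V) = (-72 + V)/(-9 + V) (u(V) = (V - 72)/(V - 9) = (-72 + V)/(-9 + V))
u(-76) + 44662 = (-72 - 76)/(-9 - 76) + 44662 = -148/(-85) + 44662 = -1/85*(-148) + 44662 = 148/85 + 44662 = 3796418/85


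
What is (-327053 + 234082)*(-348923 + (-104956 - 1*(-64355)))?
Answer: 36214435804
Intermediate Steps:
(-327053 + 234082)*(-348923 + (-104956 - 1*(-64355))) = -92971*(-348923 + (-104956 + 64355)) = -92971*(-348923 - 40601) = -92971*(-389524) = 36214435804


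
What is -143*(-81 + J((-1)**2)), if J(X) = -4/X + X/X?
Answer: 12012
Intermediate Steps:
J(X) = 1 - 4/X (J(X) = -4/X + 1 = 1 - 4/X)
-143*(-81 + J((-1)**2)) = -143*(-81 + (-4 + (-1)**2)/((-1)**2)) = -143*(-81 + (-4 + 1)/1) = -143*(-81 + 1*(-3)) = -143*(-81 - 3) = -143*(-84) = 12012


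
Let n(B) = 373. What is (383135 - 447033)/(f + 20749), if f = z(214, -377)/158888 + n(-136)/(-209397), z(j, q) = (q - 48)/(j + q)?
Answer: -346526476863220464/112524292729850845 ≈ -3.0796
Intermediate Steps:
z(j, q) = (-48 + q)/(j + q)
f = -9571237787/5423119297368 (f = ((-48 - 377)/(214 - 377))/158888 + 373/(-209397) = (-425/(-163))*(1/158888) + 373*(-1/209397) = -1/163*(-425)*(1/158888) - 373/209397 = (425/163)*(1/158888) - 373/209397 = 425/25898744 - 373/209397 = -9571237787/5423119297368 ≈ -0.0017649)
(383135 - 447033)/(f + 20749) = (383135 - 447033)/(-9571237787/5423119297368 + 20749) = -63898/112524292729850845/5423119297368 = -63898*5423119297368/112524292729850845 = -346526476863220464/112524292729850845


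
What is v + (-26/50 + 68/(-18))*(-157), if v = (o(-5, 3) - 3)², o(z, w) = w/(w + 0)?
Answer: 152719/225 ≈ 678.75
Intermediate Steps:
o(z, w) = 1 (o(z, w) = w/w = 1)
v = 4 (v = (1 - 3)² = (-2)² = 4)
v + (-26/50 + 68/(-18))*(-157) = 4 + (-26/50 + 68/(-18))*(-157) = 4 + (-26*1/50 + 68*(-1/18))*(-157) = 4 + (-13/25 - 34/9)*(-157) = 4 - 967/225*(-157) = 4 + 151819/225 = 152719/225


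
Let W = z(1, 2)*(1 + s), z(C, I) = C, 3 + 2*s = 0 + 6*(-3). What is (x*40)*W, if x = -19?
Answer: 7220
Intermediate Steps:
s = -21/2 (s = -3/2 + (0 + 6*(-3))/2 = -3/2 + (0 - 18)/2 = -3/2 + (½)*(-18) = -3/2 - 9 = -21/2 ≈ -10.500)
W = -19/2 (W = 1*(1 - 21/2) = 1*(-19/2) = -19/2 ≈ -9.5000)
(x*40)*W = -19*40*(-19/2) = -760*(-19/2) = 7220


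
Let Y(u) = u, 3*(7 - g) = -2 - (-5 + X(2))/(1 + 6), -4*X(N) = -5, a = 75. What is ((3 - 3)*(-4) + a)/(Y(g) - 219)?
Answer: -6300/17767 ≈ -0.35459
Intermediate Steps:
X(N) = 5/4 (X(N) = -¼*(-5) = 5/4)
g = 629/84 (g = 7 - (-2 - (-5 + 5/4)/(1 + 6))/3 = 7 - (-2 - (-15)/(4*7))/3 = 7 - (-2 - 1*(-15/28))/3 = 7 - (-2 + 15/28)/3 = 7 - ⅓*(-41/28) = 7 + 41/84 = 629/84 ≈ 7.4881)
((3 - 3)*(-4) + a)/(Y(g) - 219) = ((3 - 3)*(-4) + 75)/(629/84 - 219) = (0*(-4) + 75)/(-17767/84) = (0 + 75)*(-84/17767) = 75*(-84/17767) = -6300/17767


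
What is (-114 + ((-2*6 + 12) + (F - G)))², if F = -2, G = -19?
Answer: 9409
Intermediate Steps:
(-114 + ((-2*6 + 12) + (F - G)))² = (-114 + ((-2*6 + 12) + (-2 - 1*(-19))))² = (-114 + ((-12 + 12) + (-2 + 19)))² = (-114 + (0 + 17))² = (-114 + 17)² = (-97)² = 9409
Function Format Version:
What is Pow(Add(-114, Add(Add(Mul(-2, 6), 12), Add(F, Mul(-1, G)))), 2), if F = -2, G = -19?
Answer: 9409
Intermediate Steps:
Pow(Add(-114, Add(Add(Mul(-2, 6), 12), Add(F, Mul(-1, G)))), 2) = Pow(Add(-114, Add(Add(Mul(-2, 6), 12), Add(-2, Mul(-1, -19)))), 2) = Pow(Add(-114, Add(Add(-12, 12), Add(-2, 19))), 2) = Pow(Add(-114, Add(0, 17)), 2) = Pow(Add(-114, 17), 2) = Pow(-97, 2) = 9409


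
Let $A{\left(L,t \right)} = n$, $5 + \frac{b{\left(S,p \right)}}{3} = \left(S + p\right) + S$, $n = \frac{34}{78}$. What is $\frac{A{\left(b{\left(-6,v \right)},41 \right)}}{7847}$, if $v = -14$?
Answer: $\frac{17}{306033} \approx 5.555 \cdot 10^{-5}$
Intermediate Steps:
$n = \frac{17}{39}$ ($n = 34 \cdot \frac{1}{78} = \frac{17}{39} \approx 0.4359$)
$b{\left(S,p \right)} = -15 + 3 p + 6 S$ ($b{\left(S,p \right)} = -15 + 3 \left(\left(S + p\right) + S\right) = -15 + 3 \left(p + 2 S\right) = -15 + \left(3 p + 6 S\right) = -15 + 3 p + 6 S$)
$A{\left(L,t \right)} = \frac{17}{39}$
$\frac{A{\left(b{\left(-6,v \right)},41 \right)}}{7847} = \frac{17}{39 \cdot 7847} = \frac{17}{39} \cdot \frac{1}{7847} = \frac{17}{306033}$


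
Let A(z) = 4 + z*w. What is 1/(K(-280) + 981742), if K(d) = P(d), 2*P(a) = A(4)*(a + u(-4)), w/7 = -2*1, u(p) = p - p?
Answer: 1/989022 ≈ 1.0111e-6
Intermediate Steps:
u(p) = 0
w = -14 (w = 7*(-2*1) = 7*(-2) = -14)
A(z) = 4 - 14*z (A(z) = 4 + z*(-14) = 4 - 14*z)
P(a) = -26*a (P(a) = ((4 - 14*4)*(a + 0))/2 = ((4 - 56)*a)/2 = (-52*a)/2 = -26*a)
K(d) = -26*d
1/(K(-280) + 981742) = 1/(-26*(-280) + 981742) = 1/(7280 + 981742) = 1/989022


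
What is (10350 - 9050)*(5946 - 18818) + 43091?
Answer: -16690509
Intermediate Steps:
(10350 - 9050)*(5946 - 18818) + 43091 = 1300*(-12872) + 43091 = -16733600 + 43091 = -16690509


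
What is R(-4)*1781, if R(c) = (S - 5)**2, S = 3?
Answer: 7124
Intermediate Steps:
R(c) = 4 (R(c) = (3 - 5)**2 = (-2)**2 = 4)
R(-4)*1781 = 4*1781 = 7124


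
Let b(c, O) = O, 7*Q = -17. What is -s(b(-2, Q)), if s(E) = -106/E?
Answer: -742/17 ≈ -43.647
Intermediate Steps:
Q = -17/7 (Q = (1/7)*(-17) = -17/7 ≈ -2.4286)
-s(b(-2, Q)) = -(-106)/(-17/7) = -(-106)*(-7)/17 = -1*742/17 = -742/17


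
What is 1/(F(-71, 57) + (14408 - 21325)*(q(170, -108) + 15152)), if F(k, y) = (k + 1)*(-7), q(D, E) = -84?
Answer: -1/104224866 ≈ -9.5946e-9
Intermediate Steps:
F(k, y) = -7 - 7*k (F(k, y) = (1 + k)*(-7) = -7 - 7*k)
1/(F(-71, 57) + (14408 - 21325)*(q(170, -108) + 15152)) = 1/((-7 - 7*(-71)) + (14408 - 21325)*(-84 + 15152)) = 1/((-7 + 497) - 6917*15068) = 1/(490 - 104225356) = 1/(-104224866) = -1/104224866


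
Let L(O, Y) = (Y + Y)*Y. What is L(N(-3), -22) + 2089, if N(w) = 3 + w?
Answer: 3057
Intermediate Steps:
L(O, Y) = 2*Y**2 (L(O, Y) = (2*Y)*Y = 2*Y**2)
L(N(-3), -22) + 2089 = 2*(-22)**2 + 2089 = 2*484 + 2089 = 968 + 2089 = 3057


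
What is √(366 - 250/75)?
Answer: 8*√51/3 ≈ 19.044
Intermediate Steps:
√(366 - 250/75) = √(366 - 250*1/75) = √(366 - 10/3) = √(1088/3) = 8*√51/3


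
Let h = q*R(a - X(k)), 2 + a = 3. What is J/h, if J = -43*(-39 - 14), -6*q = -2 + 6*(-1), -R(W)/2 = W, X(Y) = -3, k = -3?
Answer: -6837/32 ≈ -213.66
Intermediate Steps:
a = 1 (a = -2 + 3 = 1)
R(W) = -2*W
q = 4/3 (q = -(-2 + 6*(-1))/6 = -(-2 - 6)/6 = -⅙*(-8) = 4/3 ≈ 1.3333)
J = 2279 (J = -43*(-53) = 2279)
h = -32/3 (h = 4*(-2*(1 - 1*(-3)))/3 = 4*(-2*(1 + 3))/3 = 4*(-2*4)/3 = (4/3)*(-8) = -32/3 ≈ -10.667)
J/h = 2279/(-32/3) = 2279*(-3/32) = -6837/32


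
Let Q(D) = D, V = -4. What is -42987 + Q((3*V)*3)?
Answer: -43023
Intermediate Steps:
-42987 + Q((3*V)*3) = -42987 + (3*(-4))*3 = -42987 - 12*3 = -42987 - 36 = -43023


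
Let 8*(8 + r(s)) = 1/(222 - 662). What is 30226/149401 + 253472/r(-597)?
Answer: -2720365799246/85862889 ≈ -31683.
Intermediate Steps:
r(s) = -28161/3520 (r(s) = -8 + 1/(8*(222 - 662)) = -8 + (⅛)/(-440) = -8 + (⅛)*(-1/440) = -8 - 1/3520 = -28161/3520)
30226/149401 + 253472/r(-597) = 30226/149401 + 253472/(-28161/3520) = 30226*(1/149401) + 253472*(-3520/28161) = 4318/21343 - 892221440/28161 = -2720365799246/85862889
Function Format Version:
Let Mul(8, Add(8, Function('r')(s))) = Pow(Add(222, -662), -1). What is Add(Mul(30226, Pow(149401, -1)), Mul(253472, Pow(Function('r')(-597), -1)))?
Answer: Rational(-2720365799246, 85862889) ≈ -31683.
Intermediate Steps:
Function('r')(s) = Rational(-28161, 3520) (Function('r')(s) = Add(-8, Mul(Rational(1, 8), Pow(Add(222, -662), -1))) = Add(-8, Mul(Rational(1, 8), Pow(-440, -1))) = Add(-8, Mul(Rational(1, 8), Rational(-1, 440))) = Add(-8, Rational(-1, 3520)) = Rational(-28161, 3520))
Add(Mul(30226, Pow(149401, -1)), Mul(253472, Pow(Function('r')(-597), -1))) = Add(Mul(30226, Pow(149401, -1)), Mul(253472, Pow(Rational(-28161, 3520), -1))) = Add(Mul(30226, Rational(1, 149401)), Mul(253472, Rational(-3520, 28161))) = Add(Rational(4318, 21343), Rational(-892221440, 28161)) = Rational(-2720365799246, 85862889)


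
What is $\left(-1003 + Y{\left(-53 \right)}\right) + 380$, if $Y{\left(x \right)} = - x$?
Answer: $-570$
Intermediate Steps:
$\left(-1003 + Y{\left(-53 \right)}\right) + 380 = \left(-1003 - -53\right) + 380 = \left(-1003 + 53\right) + 380 = -950 + 380 = -570$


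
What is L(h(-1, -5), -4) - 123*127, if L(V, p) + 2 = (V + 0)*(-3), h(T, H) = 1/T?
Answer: -15620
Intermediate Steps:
L(V, p) = -2 - 3*V (L(V, p) = -2 + (V + 0)*(-3) = -2 + V*(-3) = -2 - 3*V)
L(h(-1, -5), -4) - 123*127 = (-2 - 3/(-1)) - 123*127 = (-2 - 3*(-1)) - 15621 = (-2 + 3) - 15621 = 1 - 15621 = -15620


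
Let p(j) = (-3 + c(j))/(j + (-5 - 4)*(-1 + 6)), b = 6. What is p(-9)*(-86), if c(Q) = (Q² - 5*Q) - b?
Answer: 559/3 ≈ 186.33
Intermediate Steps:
c(Q) = -6 + Q² - 5*Q (c(Q) = (Q² - 5*Q) - 1*6 = (Q² - 5*Q) - 6 = -6 + Q² - 5*Q)
p(j) = (-9 + j² - 5*j)/(-45 + j) (p(j) = (-3 + (-6 + j² - 5*j))/(j + (-5 - 4)*(-1 + 6)) = (-9 + j² - 5*j)/(j - 9*5) = (-9 + j² - 5*j)/(j - 45) = (-9 + j² - 5*j)/(-45 + j))
p(-9)*(-86) = ((-9 + (-9)² - 5*(-9))/(-45 - 9))*(-86) = ((-9 + 81 + 45)/(-54))*(-86) = -1/54*117*(-86) = -13/6*(-86) = 559/3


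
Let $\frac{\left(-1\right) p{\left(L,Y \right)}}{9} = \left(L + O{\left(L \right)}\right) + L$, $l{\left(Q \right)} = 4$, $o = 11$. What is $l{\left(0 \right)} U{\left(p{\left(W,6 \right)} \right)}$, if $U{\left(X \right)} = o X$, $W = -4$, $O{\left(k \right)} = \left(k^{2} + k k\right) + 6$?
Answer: $-11880$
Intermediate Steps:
$O{\left(k \right)} = 6 + 2 k^{2}$ ($O{\left(k \right)} = \left(k^{2} + k^{2}\right) + 6 = 2 k^{2} + 6 = 6 + 2 k^{2}$)
$p{\left(L,Y \right)} = -54 - 18 L - 18 L^{2}$ ($p{\left(L,Y \right)} = - 9 \left(\left(L + \left(6 + 2 L^{2}\right)\right) + L\right) = - 9 \left(\left(6 + L + 2 L^{2}\right) + L\right) = - 9 \left(6 + 2 L + 2 L^{2}\right) = -54 - 18 L - 18 L^{2}$)
$U{\left(X \right)} = 11 X$
$l{\left(0 \right)} U{\left(p{\left(W,6 \right)} \right)} = 4 \cdot 11 \left(-54 - -72 - 18 \left(-4\right)^{2}\right) = 4 \cdot 11 \left(-54 + 72 - 288\right) = 4 \cdot 11 \left(-270\right) = 4 \left(-2970\right) = -11880$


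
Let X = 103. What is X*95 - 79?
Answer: 9706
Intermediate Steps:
X*95 - 79 = 103*95 - 79 = 9785 - 79 = 9706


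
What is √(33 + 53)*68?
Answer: 68*√86 ≈ 630.61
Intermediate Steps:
√(33 + 53)*68 = √86*68 = 68*√86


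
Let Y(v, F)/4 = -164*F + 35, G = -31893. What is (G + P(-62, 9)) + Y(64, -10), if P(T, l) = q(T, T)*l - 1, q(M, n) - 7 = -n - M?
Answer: -24015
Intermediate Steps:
q(M, n) = 7 - M - n (q(M, n) = 7 + (-n - M) = 7 + (-M - n) = 7 - M - n)
P(T, l) = -1 + l*(7 - 2*T) (P(T, l) = (7 - T - T)*l - 1 = (7 - 2*T)*l - 1 = l*(7 - 2*T) - 1 = -1 + l*(7 - 2*T))
Y(v, F) = 140 - 656*F (Y(v, F) = 4*(-164*F + 35) = 4*(35 - 164*F) = 140 - 656*F)
(G + P(-62, 9)) + Y(64, -10) = (-31893 + (-1 - 1*9*(-7 + 2*(-62)))) + (140 - 656*(-10)) = (-31893 + (-1 - 1*9*(-7 - 124))) + (140 + 6560) = (-31893 + (-1 - 1*9*(-131))) + 6700 = (-31893 + (-1 + 1179)) + 6700 = (-31893 + 1178) + 6700 = -30715 + 6700 = -24015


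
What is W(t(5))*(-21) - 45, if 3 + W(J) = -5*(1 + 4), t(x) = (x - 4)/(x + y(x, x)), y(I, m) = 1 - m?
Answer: 543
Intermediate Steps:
t(x) = -4 + x (t(x) = (x - 4)/(x + (1 - x)) = (-4 + x)/1 = (-4 + x)*1 = -4 + x)
W(J) = -28 (W(J) = -3 - 5*(1 + 4) = -3 - 5*5 = -3 - 25 = -28)
W(t(5))*(-21) - 45 = -28*(-21) - 45 = 588 - 45 = 543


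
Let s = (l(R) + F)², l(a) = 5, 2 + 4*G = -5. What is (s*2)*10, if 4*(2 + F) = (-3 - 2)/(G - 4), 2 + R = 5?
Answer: 109520/529 ≈ 207.03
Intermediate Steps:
G = -7/4 (G = -½ + (¼)*(-5) = -½ - 5/4 = -7/4 ≈ -1.7500)
R = 3 (R = -2 + 5 = 3)
F = -41/23 (F = -2 + ((-3 - 2)/(-7/4 - 4))/4 = -2 + (-5/(-23/4))/4 = -2 + (-5*(-4/23))/4 = -2 + (¼)*(20/23) = -2 + 5/23 = -41/23 ≈ -1.7826)
s = 5476/529 (s = (5 - 41/23)² = (74/23)² = 5476/529 ≈ 10.352)
(s*2)*10 = ((5476/529)*2)*10 = (10952/529)*10 = 109520/529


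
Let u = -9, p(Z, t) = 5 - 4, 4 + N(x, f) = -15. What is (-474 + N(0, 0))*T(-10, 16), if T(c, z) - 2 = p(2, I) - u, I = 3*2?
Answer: -5916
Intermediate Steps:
N(x, f) = -19 (N(x, f) = -4 - 15 = -19)
I = 6
p(Z, t) = 1
T(c, z) = 12 (T(c, z) = 2 + (1 - 1*(-9)) = 2 + (1 + 9) = 2 + 10 = 12)
(-474 + N(0, 0))*T(-10, 16) = (-474 - 19)*12 = -493*12 = -5916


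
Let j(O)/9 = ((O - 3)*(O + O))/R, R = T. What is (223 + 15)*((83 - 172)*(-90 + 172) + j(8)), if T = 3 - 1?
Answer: -1651244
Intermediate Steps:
T = 2
R = 2
j(O) = 9*O*(-3 + O) (j(O) = 9*(((O - 3)*(O + O))/2) = 9*(((-3 + O)*(2*O))*(1/2)) = 9*((2*O*(-3 + O))*(1/2)) = 9*(O*(-3 + O)) = 9*O*(-3 + O))
(223 + 15)*((83 - 172)*(-90 + 172) + j(8)) = (223 + 15)*((83 - 172)*(-90 + 172) + 9*8*(-3 + 8)) = 238*(-89*82 + 9*8*5) = 238*(-7298 + 360) = 238*(-6938) = -1651244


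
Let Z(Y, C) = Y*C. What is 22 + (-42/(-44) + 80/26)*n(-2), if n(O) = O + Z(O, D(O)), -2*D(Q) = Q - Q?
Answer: 1993/143 ≈ 13.937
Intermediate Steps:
D(Q) = 0 (D(Q) = -(Q - Q)/2 = -1/2*0 = 0)
Z(Y, C) = C*Y
n(O) = O (n(O) = O + 0*O = O + 0 = O)
22 + (-42/(-44) + 80/26)*n(-2) = 22 + (-42/(-44) + 80/26)*(-2) = 22 + (-42*(-1/44) + 80*(1/26))*(-2) = 22 + (21/22 + 40/13)*(-2) = 22 + (1153/286)*(-2) = 22 - 1153/143 = 1993/143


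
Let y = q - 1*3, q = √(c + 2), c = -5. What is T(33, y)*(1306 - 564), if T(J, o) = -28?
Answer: -20776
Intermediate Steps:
q = I*√3 (q = √(-5 + 2) = √(-3) = I*√3 ≈ 1.732*I)
y = -3 + I*√3 (y = I*√3 - 1*3 = I*√3 - 3 = -3 + I*√3 ≈ -3.0 + 1.732*I)
T(33, y)*(1306 - 564) = -28*(1306 - 564) = -28*742 = -20776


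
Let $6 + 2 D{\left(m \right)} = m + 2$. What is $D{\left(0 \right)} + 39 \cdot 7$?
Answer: $271$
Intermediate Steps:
$D{\left(m \right)} = -2 + \frac{m}{2}$ ($D{\left(m \right)} = -3 + \frac{m + 2}{2} = -3 + \frac{2 + m}{2} = -3 + \left(1 + \frac{m}{2}\right) = -2 + \frac{m}{2}$)
$D{\left(0 \right)} + 39 \cdot 7 = \left(-2 + \frac{1}{2} \cdot 0\right) + 39 \cdot 7 = \left(-2 + 0\right) + 273 = -2 + 273 = 271$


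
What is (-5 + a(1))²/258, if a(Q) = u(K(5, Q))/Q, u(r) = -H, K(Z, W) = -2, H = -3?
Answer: 2/129 ≈ 0.015504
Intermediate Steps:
u(r) = 3 (u(r) = -1*(-3) = 3)
a(Q) = 3/Q
(-5 + a(1))²/258 = (-5 + 3/1)²/258 = (-5 + 3*1)²*(1/258) = (-5 + 3)²*(1/258) = (-2)²*(1/258) = 4*(1/258) = 2/129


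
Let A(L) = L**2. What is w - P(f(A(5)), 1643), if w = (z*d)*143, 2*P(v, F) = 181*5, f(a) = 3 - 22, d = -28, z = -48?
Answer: 383479/2 ≈ 1.9174e+5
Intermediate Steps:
f(a) = -19
P(v, F) = 905/2 (P(v, F) = (181*5)/2 = (1/2)*905 = 905/2)
w = 192192 (w = -48*(-28)*143 = 1344*143 = 192192)
w - P(f(A(5)), 1643) = 192192 - 1*905/2 = 192192 - 905/2 = 383479/2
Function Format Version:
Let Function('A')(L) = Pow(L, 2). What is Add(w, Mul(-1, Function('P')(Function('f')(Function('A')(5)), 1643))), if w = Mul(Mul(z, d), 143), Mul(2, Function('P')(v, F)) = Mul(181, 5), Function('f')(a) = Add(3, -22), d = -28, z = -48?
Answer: Rational(383479, 2) ≈ 1.9174e+5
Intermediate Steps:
Function('f')(a) = -19
Function('P')(v, F) = Rational(905, 2) (Function('P')(v, F) = Mul(Rational(1, 2), Mul(181, 5)) = Mul(Rational(1, 2), 905) = Rational(905, 2))
w = 192192 (w = Mul(Mul(-48, -28), 143) = Mul(1344, 143) = 192192)
Add(w, Mul(-1, Function('P')(Function('f')(Function('A')(5)), 1643))) = Add(192192, Mul(-1, Rational(905, 2))) = Add(192192, Rational(-905, 2)) = Rational(383479, 2)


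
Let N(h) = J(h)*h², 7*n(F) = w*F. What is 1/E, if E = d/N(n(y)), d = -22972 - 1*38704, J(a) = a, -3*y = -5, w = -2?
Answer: 250/142795359 ≈ 1.7508e-6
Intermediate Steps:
y = 5/3 (y = -⅓*(-5) = 5/3 ≈ 1.6667)
n(F) = -2*F/7 (n(F) = (-2*F)/7 = -2*F/7)
N(h) = h³ (N(h) = h*h² = h³)
d = -61676 (d = -22972 - 38704 = -61676)
E = 142795359/250 (E = -61676/((-2/7*5/3)³) = -61676/((-10/21)³) = -61676/(-1000/9261) = -61676*(-9261/1000) = 142795359/250 ≈ 5.7118e+5)
1/E = 1/(142795359/250) = 250/142795359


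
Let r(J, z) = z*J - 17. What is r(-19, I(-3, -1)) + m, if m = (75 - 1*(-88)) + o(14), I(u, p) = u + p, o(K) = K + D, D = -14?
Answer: 222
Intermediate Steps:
o(K) = -14 + K (o(K) = K - 14 = -14 + K)
I(u, p) = p + u
r(J, z) = -17 + J*z (r(J, z) = J*z - 17 = -17 + J*z)
m = 163 (m = (75 - 1*(-88)) + (-14 + 14) = (75 + 88) + 0 = 163 + 0 = 163)
r(-19, I(-3, -1)) + m = (-17 - 19*(-1 - 3)) + 163 = (-17 - 19*(-4)) + 163 = (-17 + 76) + 163 = 59 + 163 = 222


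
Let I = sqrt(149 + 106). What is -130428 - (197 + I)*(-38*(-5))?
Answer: -167858 - 190*sqrt(255) ≈ -1.7089e+5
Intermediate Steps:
I = sqrt(255) ≈ 15.969
-130428 - (197 + I)*(-38*(-5)) = -130428 - (197 + sqrt(255))*(-38*(-5)) = -130428 - (197 + sqrt(255))*190 = -130428 - (37430 + 190*sqrt(255)) = -130428 + (-37430 - 190*sqrt(255)) = -167858 - 190*sqrt(255)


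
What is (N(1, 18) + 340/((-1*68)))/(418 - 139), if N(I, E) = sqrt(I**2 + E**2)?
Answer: -5/279 + 5*sqrt(13)/279 ≈ 0.046694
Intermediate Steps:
N(I, E) = sqrt(E**2 + I**2)
(N(1, 18) + 340/((-1*68)))/(418 - 139) = (sqrt(18**2 + 1**2) + 340/((-1*68)))/(418 - 139) = (sqrt(324 + 1) + 340/(-68))/279 = (sqrt(325) + 340*(-1/68))*(1/279) = (5*sqrt(13) - 5)*(1/279) = (-5 + 5*sqrt(13))*(1/279) = -5/279 + 5*sqrt(13)/279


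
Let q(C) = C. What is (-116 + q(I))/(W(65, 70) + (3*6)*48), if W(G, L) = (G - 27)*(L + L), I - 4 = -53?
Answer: -165/6184 ≈ -0.026682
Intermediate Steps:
I = -49 (I = 4 - 53 = -49)
W(G, L) = 2*L*(-27 + G) (W(G, L) = (-27 + G)*(2*L) = 2*L*(-27 + G))
(-116 + q(I))/(W(65, 70) + (3*6)*48) = (-116 - 49)/(2*70*(-27 + 65) + (3*6)*48) = -165/(2*70*38 + 18*48) = -165/(5320 + 864) = -165/6184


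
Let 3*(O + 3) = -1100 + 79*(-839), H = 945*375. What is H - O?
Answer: 1130515/3 ≈ 3.7684e+5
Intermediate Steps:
H = 354375
O = -67390/3 (O = -3 + (-1100 + 79*(-839))/3 = -3 + (-1100 - 66281)/3 = -3 + (⅓)*(-67381) = -3 - 67381/3 = -67390/3 ≈ -22463.)
H - O = 354375 - 1*(-67390/3) = 354375 + 67390/3 = 1130515/3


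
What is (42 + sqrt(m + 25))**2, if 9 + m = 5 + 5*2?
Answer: (42 + sqrt(31))**2 ≈ 2262.7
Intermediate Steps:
m = 6 (m = -9 + (5 + 5*2) = -9 + (5 + 10) = -9 + 15 = 6)
(42 + sqrt(m + 25))**2 = (42 + sqrt(6 + 25))**2 = (42 + sqrt(31))**2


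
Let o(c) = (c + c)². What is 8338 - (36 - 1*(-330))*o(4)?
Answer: -15086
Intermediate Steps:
o(c) = 4*c² (o(c) = (2*c)² = 4*c²)
8338 - (36 - 1*(-330))*o(4) = 8338 - (36 - 1*(-330))*4*4² = 8338 - (36 + 330)*4*16 = 8338 - 366*64 = 8338 - 1*23424 = 8338 - 23424 = -15086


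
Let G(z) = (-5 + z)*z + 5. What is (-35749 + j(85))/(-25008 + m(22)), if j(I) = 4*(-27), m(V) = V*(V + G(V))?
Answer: 35857/16186 ≈ 2.2153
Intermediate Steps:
G(z) = 5 + z*(-5 + z) (G(z) = z*(-5 + z) + 5 = 5 + z*(-5 + z))
m(V) = V*(5 + V**2 - 4*V) (m(V) = V*(V + (5 + V**2 - 5*V)) = V*(5 + V**2 - 4*V))
j(I) = -108
(-35749 + j(85))/(-25008 + m(22)) = (-35749 - 108)/(-25008 + 22*(5 + 22**2 - 4*22)) = -35857/(-25008 + 22*(5 + 484 - 88)) = -35857/(-25008 + 22*401) = -35857/(-25008 + 8822) = -35857/(-16186) = -35857*(-1/16186) = 35857/16186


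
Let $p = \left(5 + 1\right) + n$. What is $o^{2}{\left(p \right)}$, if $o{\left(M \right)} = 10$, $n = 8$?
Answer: $100$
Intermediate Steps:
$p = 14$ ($p = \left(5 + 1\right) + 8 = 6 + 8 = 14$)
$o^{2}{\left(p \right)} = 10^{2} = 100$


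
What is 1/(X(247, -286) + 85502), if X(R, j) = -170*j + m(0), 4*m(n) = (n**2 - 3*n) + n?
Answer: 1/134122 ≈ 7.4559e-6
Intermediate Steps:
m(n) = -n/2 + n**2/4 (m(n) = ((n**2 - 3*n) + n)/4 = (n**2 - 2*n)/4 = -n/2 + n**2/4)
X(R, j) = -170*j (X(R, j) = -170*j + (1/4)*0*(-2 + 0) = -170*j + (1/4)*0*(-2) = -170*j + 0 = -170*j)
1/(X(247, -286) + 85502) = 1/(-170*(-286) + 85502) = 1/(48620 + 85502) = 1/134122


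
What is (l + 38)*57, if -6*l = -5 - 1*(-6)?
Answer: 4313/2 ≈ 2156.5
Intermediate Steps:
l = -⅙ (l = -(-5 - 1*(-6))/6 = -(-5 + 6)/6 = -⅙*1 = -⅙ ≈ -0.16667)
(l + 38)*57 = (-⅙ + 38)*57 = (227/6)*57 = 4313/2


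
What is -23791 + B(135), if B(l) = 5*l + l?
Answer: -22981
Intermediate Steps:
B(l) = 6*l
-23791 + B(135) = -23791 + 6*135 = -23791 + 810 = -22981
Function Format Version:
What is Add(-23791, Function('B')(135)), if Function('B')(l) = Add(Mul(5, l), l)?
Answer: -22981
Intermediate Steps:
Function('B')(l) = Mul(6, l)
Add(-23791, Function('B')(135)) = Add(-23791, Mul(6, 135)) = Add(-23791, 810) = -22981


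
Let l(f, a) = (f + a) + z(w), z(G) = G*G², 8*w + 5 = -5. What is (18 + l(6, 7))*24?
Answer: 5577/8 ≈ 697.13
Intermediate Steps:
w = -5/4 (w = -5/8 + (⅛)*(-5) = -5/8 - 5/8 = -5/4 ≈ -1.2500)
z(G) = G³
l(f, a) = -125/64 + a + f (l(f, a) = (f + a) + (-5/4)³ = (a + f) - 125/64 = -125/64 + a + f)
(18 + l(6, 7))*24 = (18 + (-125/64 + 7 + 6))*24 = (18 + 707/64)*24 = (1859/64)*24 = 5577/8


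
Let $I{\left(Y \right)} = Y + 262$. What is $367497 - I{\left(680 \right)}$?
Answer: $366555$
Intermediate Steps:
$I{\left(Y \right)} = 262 + Y$
$367497 - I{\left(680 \right)} = 367497 - \left(262 + 680\right) = 367497 - 942 = 366555$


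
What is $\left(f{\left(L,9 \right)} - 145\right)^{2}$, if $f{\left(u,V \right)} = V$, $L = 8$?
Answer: $18496$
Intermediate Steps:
$\left(f{\left(L,9 \right)} - 145\right)^{2} = \left(9 - 145\right)^{2} = \left(-136\right)^{2} = 18496$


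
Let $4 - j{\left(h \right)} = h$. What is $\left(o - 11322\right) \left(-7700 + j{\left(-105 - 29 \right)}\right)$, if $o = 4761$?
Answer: $49614282$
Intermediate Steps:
$j{\left(h \right)} = 4 - h$
$\left(o - 11322\right) \left(-7700 + j{\left(-105 - 29 \right)}\right) = \left(4761 - 11322\right) \left(-7700 + \left(4 - \left(-105 - 29\right)\right)\right) = - 6561 \left(-7700 + \left(4 - -134\right)\right) = - 6561 \left(-7700 + \left(4 + 134\right)\right) = - 6561 \left(-7700 + 138\right) = \left(-6561\right) \left(-7562\right) = 49614282$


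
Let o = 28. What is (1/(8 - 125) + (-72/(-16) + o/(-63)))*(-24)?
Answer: -3788/39 ≈ -97.128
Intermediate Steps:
(1/(8 - 125) + (-72/(-16) + o/(-63)))*(-24) = (1/(8 - 125) + (-72/(-16) + 28/(-63)))*(-24) = (1/(-117) + (-72*(-1/16) + 28*(-1/63)))*(-24) = (-1/117 + (9/2 - 4/9))*(-24) = (-1/117 + 73/18)*(-24) = (947/234)*(-24) = -3788/39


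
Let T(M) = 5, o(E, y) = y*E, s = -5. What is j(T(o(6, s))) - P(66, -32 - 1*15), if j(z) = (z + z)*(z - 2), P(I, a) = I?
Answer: -36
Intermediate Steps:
o(E, y) = E*y
j(z) = 2*z*(-2 + z) (j(z) = (2*z)*(-2 + z) = 2*z*(-2 + z))
j(T(o(6, s))) - P(66, -32 - 1*15) = 2*5*(-2 + 5) - 1*66 = 2*5*3 - 66 = 30 - 66 = -36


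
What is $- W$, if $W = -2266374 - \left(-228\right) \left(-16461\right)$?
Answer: $6019482$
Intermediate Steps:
$W = -6019482$ ($W = -2266374 - 3753108 = -6019482$)
$- W = \left(-1\right) \left(-6019482\right) = 6019482$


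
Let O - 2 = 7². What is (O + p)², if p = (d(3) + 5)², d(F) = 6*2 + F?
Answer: 203401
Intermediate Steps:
d(F) = 12 + F
O = 51 (O = 2 + 7² = 2 + 49 = 51)
p = 400 (p = ((12 + 3) + 5)² = (15 + 5)² = 20² = 400)
(O + p)² = (51 + 400)² = 451² = 203401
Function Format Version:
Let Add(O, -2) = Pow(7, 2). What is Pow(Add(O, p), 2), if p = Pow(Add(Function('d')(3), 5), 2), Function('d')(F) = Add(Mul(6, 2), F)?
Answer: 203401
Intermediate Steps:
Function('d')(F) = Add(12, F)
O = 51 (O = Add(2, Pow(7, 2)) = Add(2, 49) = 51)
p = 400 (p = Pow(Add(Add(12, 3), 5), 2) = Pow(Add(15, 5), 2) = Pow(20, 2) = 400)
Pow(Add(O, p), 2) = Pow(Add(51, 400), 2) = Pow(451, 2) = 203401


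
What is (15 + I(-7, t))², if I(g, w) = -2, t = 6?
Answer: 169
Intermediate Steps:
(15 + I(-7, t))² = (15 - 2)² = 13² = 169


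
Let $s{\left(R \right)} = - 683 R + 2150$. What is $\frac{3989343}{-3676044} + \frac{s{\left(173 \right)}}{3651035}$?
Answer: $- \frac{4997228369467}{4473788435180} \approx -1.117$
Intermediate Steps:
$s{\left(R \right)} = 2150 - 683 R$
$\frac{3989343}{-3676044} + \frac{s{\left(173 \right)}}{3651035} = \frac{3989343}{-3676044} + \frac{2150 - 118159}{3651035} = 3989343 \left(- \frac{1}{3676044}\right) + \left(2150 - 118159\right) \frac{1}{3651035} = - \frac{1329781}{1225348} - \frac{116009}{3651035} = - \frac{4997228369467}{4473788435180}$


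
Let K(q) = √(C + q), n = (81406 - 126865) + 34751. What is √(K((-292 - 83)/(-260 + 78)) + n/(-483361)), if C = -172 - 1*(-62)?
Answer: √(171444179272912 + 42522089850422*I*√3575390)/87971702 ≈ 2.2816 + 2.2768*I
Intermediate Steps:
C = -110 (C = -172 + 62 = -110)
n = -10708 (n = -45459 + 34751 = -10708)
K(q) = √(-110 + q)
√(K((-292 - 83)/(-260 + 78)) + n/(-483361)) = √(√(-110 + (-292 - 83)/(-260 + 78)) - 10708/(-483361)) = √(√(-110 - 375/(-182)) - 10708*(-1/483361)) = √(√(-110 - 375*(-1/182)) + 10708/483361) = √(√(-110 + 375/182) + 10708/483361) = √(√(-19645/182) + 10708/483361) = √(I*√3575390/182 + 10708/483361) = √(10708/483361 + I*√3575390/182)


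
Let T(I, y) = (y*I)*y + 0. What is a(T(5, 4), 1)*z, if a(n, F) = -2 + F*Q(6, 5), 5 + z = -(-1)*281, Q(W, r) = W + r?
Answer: 2484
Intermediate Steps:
T(I, y) = I*y² (T(I, y) = (I*y)*y + 0 = I*y² + 0 = I*y²)
z = 276 (z = -5 - (-1)*281 = -5 - 1*(-281) = -5 + 281 = 276)
a(n, F) = -2 + 11*F (a(n, F) = -2 + F*(6 + 5) = -2 + F*11 = -2 + 11*F)
a(T(5, 4), 1)*z = (-2 + 11*1)*276 = (-2 + 11)*276 = 9*276 = 2484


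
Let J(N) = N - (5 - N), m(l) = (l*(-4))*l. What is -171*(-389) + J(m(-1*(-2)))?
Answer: 66482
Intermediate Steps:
m(l) = -4*l² (m(l) = (-4*l)*l = -4*l²)
J(N) = -5 + 2*N (J(N) = N + (-5 + N) = -5 + 2*N)
-171*(-389) + J(m(-1*(-2))) = -171*(-389) + (-5 + 2*(-4*(-1*(-2))²)) = 66519 + (-5 + 2*(-4*2²)) = 66519 + (-5 + 2*(-4*4)) = 66519 + (-5 + 2*(-16)) = 66519 + (-5 - 32) = 66519 - 37 = 66482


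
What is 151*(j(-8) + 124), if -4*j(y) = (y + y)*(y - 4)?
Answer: 11476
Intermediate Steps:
j(y) = -y*(-4 + y)/2 (j(y) = -(y + y)*(y - 4)/4 = -2*y*(-4 + y)/4 = -y*(-4 + y)/2)
151*(j(-8) + 124) = 151*((1/2)*(-8)*(4 - 1*(-8)) + 124) = 151*((1/2)*(-8)*(4 + 8) + 124) = 151*((1/2)*(-8)*12 + 124) = 151*(-48 + 124) = 151*76 = 11476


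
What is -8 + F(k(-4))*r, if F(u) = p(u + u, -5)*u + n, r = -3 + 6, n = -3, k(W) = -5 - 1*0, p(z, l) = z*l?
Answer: -767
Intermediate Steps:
p(z, l) = l*z
k(W) = -5 (k(W) = -5 + 0 = -5)
r = 3
F(u) = -3 - 10*u² (F(u) = (-5*(u + u))*u - 3 = (-10*u)*u - 3 = -10*u² - 3 = -3 - 10*u²)
-8 + F(k(-4))*r = -8 + (-3 - 10*(-5)²)*3 = -8 + (-3 - 10*25)*3 = -8 + (-3 - 250)*3 = -8 - 253*3 = -8 - 759 = -767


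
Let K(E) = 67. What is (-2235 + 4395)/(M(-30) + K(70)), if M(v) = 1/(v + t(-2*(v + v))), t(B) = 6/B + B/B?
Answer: 1250640/38773 ≈ 32.255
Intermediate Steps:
t(B) = 1 + 6/B (t(B) = 6/B + 1 = 1 + 6/B)
M(v) = 1/(v - (6 - 4*v)/(4*v)) (M(v) = 1/(v + (6 - 2*(v + v))/((-2*(v + v)))) = 1/(v + (6 - 4*v)/((-4*v))) = 1/(v + (-1/(4*v))*(6 - 4*v)) = 1/(v - (6 - 4*v)/(4*v)))
(-2235 + 4395)/(M(-30) + K(70)) = (-2235 + 4395)/(2*(-30)/(-3 + 2*(-30) + 2*(-30)**2) + 67) = 2160/(2*(-30)/(-3 - 60 + 2*900) + 67) = 2160/(2*(-30)/(-3 - 60 + 1800) + 67) = 2160/(2*(-30)/1737 + 67) = 2160/(2*(-30)*(1/1737) + 67) = 2160/(-20/579 + 67) = 2160/(38773/579) = 2160*(579/38773) = 1250640/38773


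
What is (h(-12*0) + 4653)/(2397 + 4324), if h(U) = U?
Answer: 9/13 ≈ 0.69231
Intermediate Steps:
(h(-12*0) + 4653)/(2397 + 4324) = (-12*0 + 4653)/(2397 + 4324) = (0 + 4653)/6721 = 4653*(1/6721) = 9/13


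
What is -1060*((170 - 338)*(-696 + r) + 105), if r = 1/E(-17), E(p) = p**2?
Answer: -35851711140/289 ≈ -1.2405e+8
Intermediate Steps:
r = 1/289 (r = 1/((-17)**2) = 1/289 ≈ 0.0034602)
-1060*((170 - 338)*(-696 + r) + 105) = -1060*((170 - 338)*(-696 + 1/289) + 105) = -1060*(-168*(-201143/289) + 105) = -1060*(33792024/289 + 105) = -1060*33822369/289 = -35851711140/289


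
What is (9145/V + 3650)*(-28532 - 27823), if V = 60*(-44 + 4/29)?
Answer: -1045583600815/5088 ≈ -2.0550e+8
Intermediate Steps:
V = -76320/29 (V = 60*(-44 + 4*(1/29)) = 60*(-44 + 4/29) = 60*(-1272/29) = -76320/29 ≈ -2631.7)
(9145/V + 3650)*(-28532 - 27823) = (9145/(-76320/29) + 3650)*(-28532 - 27823) = (9145*(-29/76320) + 3650)*(-56355) = (-53041/15264 + 3650)*(-56355) = (55660559/15264)*(-56355) = -1045583600815/5088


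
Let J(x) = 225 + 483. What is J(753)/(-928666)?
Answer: -354/464333 ≈ -0.00076238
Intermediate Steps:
J(x) = 708
J(753)/(-928666) = 708/(-928666) = 708*(-1/928666) = -354/464333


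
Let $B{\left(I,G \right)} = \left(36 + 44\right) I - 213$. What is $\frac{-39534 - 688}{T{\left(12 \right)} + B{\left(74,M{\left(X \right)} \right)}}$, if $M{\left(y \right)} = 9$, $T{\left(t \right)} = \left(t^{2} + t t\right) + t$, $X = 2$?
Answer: $- \frac{40222}{6007} \approx -6.6959$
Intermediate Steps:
$T{\left(t \right)} = t + 2 t^{2}$ ($T{\left(t \right)} = \left(t^{2} + t^{2}\right) + t = 2 t^{2} + t = t + 2 t^{2}$)
$B{\left(I,G \right)} = -213 + 80 I$ ($B{\left(I,G \right)} = 80 I - 213 = -213 + 80 I$)
$\frac{-39534 - 688}{T{\left(12 \right)} + B{\left(74,M{\left(X \right)} \right)}} = \frac{-39534 - 688}{12 \left(1 + 2 \cdot 12\right) + \left(-213 + 80 \cdot 74\right)} = - \frac{40222}{12 \left(1 + 24\right) + \left(-213 + 5920\right)} = - \frac{40222}{12 \cdot 25 + 5707} = - \frac{40222}{300 + 5707} = - \frac{40222}{6007}$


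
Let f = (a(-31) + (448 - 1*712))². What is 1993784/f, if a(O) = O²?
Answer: 1993784/485809 ≈ 4.1040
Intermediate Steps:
f = 485809 (f = ((-31)² + (448 - 1*712))² = (961 + (448 - 712))² = (961 - 264)² = 697² = 485809)
1993784/f = 1993784/485809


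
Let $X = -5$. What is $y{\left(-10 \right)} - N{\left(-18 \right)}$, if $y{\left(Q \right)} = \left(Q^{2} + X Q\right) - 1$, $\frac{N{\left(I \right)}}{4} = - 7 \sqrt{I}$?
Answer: $149 + 84 i \sqrt{2} \approx 149.0 + 118.79 i$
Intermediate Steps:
$N{\left(I \right)} = - 28 \sqrt{I}$ ($N{\left(I \right)} = 4 \left(- 7 \sqrt{I}\right) = - 28 \sqrt{I}$)
$y{\left(Q \right)} = -1 + Q^{2} - 5 Q$ ($y{\left(Q \right)} = \left(Q^{2} - 5 Q\right) - 1 = -1 + Q^{2} - 5 Q$)
$y{\left(-10 \right)} - N{\left(-18 \right)} = \left(-1 + \left(-10\right)^{2} - -50\right) - - 28 \sqrt{-18} = \left(-1 + 100 + 50\right) - - 28 \cdot 3 i \sqrt{2} = 149 - - 84 i \sqrt{2} = 149 + 84 i \sqrt{2}$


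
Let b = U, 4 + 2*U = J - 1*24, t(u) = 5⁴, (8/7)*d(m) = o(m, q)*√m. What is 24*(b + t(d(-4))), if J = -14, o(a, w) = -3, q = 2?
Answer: 14496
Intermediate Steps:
d(m) = -21*√m/8 (d(m) = 7*(-3*√m)/8 = -21*√m/8)
t(u) = 625
U = -21 (U = -2 + (-14 - 1*24)/2 = -2 + (-14 - 24)/2 = -2 + (½)*(-38) = -2 - 19 = -21)
b = -21
24*(b + t(d(-4))) = 24*(-21 + 625) = 24*604 = 14496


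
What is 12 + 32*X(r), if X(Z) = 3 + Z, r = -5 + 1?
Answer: -20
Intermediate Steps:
r = -4
12 + 32*X(r) = 12 + 32*(3 - 4) = 12 + 32*(-1) = 12 - 32 = -20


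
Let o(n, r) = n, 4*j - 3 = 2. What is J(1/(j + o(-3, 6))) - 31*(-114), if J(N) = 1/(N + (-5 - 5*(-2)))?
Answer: 109561/31 ≈ 3534.2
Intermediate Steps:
j = 5/4 (j = 3/4 + (1/4)*2 = 3/4 + 1/2 = 5/4 ≈ 1.2500)
J(N) = 1/(5 + N) (J(N) = 1/(N + (-5 + 10)) = 1/(N + 5) = 1/(5 + N))
J(1/(j + o(-3, 6))) - 31*(-114) = 1/(5 + 1/(5/4 - 3)) - 31*(-114) = 1/(5 + 1/(-7/4)) + 3534 = 1/(5 - 4/7) + 3534 = 1/(31/7) + 3534 = 7/31 + 3534 = 109561/31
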